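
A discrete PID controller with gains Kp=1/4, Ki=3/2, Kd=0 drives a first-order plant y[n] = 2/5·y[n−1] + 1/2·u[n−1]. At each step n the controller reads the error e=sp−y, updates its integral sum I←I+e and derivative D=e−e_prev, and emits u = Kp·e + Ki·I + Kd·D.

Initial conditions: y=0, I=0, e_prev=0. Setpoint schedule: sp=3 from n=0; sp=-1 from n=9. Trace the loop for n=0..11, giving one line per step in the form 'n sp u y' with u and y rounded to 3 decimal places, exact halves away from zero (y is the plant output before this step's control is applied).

0 3 5.250 0.000
1 3 5.156 2.625
2 3 3.963 3.628
3 3 3.363 3.433
4 3 3.376 3.055
5 3 3.547 2.910
6 3 3.634 2.938
7 3 3.632 2.992
8 3 3.608 3.013
9 -1 -3.405 3.009
10 -1 -3.280 -0.499
11 -1 -1.685 -1.839

(exact arithmetic carried between steps; '≈' marks a value shown rounded to 6 d.p. or computed from one; I and e_prev carry over from the previous line; the table rounds u and y to 3 d.p., halves away from zero)
n=0: y=0, sp=3, e=sp−y=3; I=3, D=e−e_prev=3; u=1/4·3+3/2·3+0·3=5.25; next y=2/5·0+1/2·5.25=2.625
n=1: y=2.625, sp=3, e=sp−y=0.375; I=3.375, D=e−e_prev=-2.625; u=1/4·0.375+3/2·3.375+0·(-2.625)=5.15625; next y=2/5·2.625+1/2·5.15625=3.628125
n=2: y=3.628125, sp=3, e=sp−y=-0.628125; I=2.746875, D=e−e_prev=-1.003125; u=1/4·(-0.628125)+3/2·2.746875+0·(-1.003125)≈3.963281; next y=2/5·3.628125+1/2·3.963281≈3.432891
n=3: y≈3.432891, sp=3, e=sp−y≈-0.432891; I≈2.313984, D=e−e_prev≈0.195234; u=1/4·(-0.432891)+3/2·2.313984+0·0.195234≈3.362754; next y=2/5·3.432891+1/2·3.362754≈3.054533
n=4: y≈3.054533, sp=3, e=sp−y≈-0.054533; I≈2.259451, D=e−e_prev≈0.378357; u=1/4·(-0.054533)+3/2·2.259451+0·0.378357≈3.375543; next y=2/5·3.054533+1/2·3.375543≈2.909585
n=5: y≈2.909585, sp=3, e=sp−y≈0.090415; I≈2.349866, D=e−e_prev≈0.144948; u=1/4·0.090415+3/2·2.349866+0·0.144948≈3.547403; next y=2/5·2.909585+1/2·3.547403≈2.937535
n=6: y≈2.937535, sp=3, e=sp−y≈0.062465; I≈2.412331, D=e−e_prev≈-0.027950; u=1/4·0.062465+3/2·2.412331+0·(-0.027950)≈3.634112; next y=2/5·2.937535+1/2·3.634112≈2.992070
n=7: y≈2.992070, sp=3, e=sp−y≈0.007930; I≈2.420260, D=e−e_prev≈-0.054535; u=1/4·0.007930+3/2·2.420260+0·(-0.054535)≈3.632373; next y=2/5·2.992070+1/2·3.632373≈3.013015
n=8: y≈3.013015, sp=3, e=sp−y≈-0.013015; I≈2.407246, D=e−e_prev≈-0.020944; u=1/4·(-0.013015)+3/2·2.407246+0·(-0.020944)≈3.607615; next y=2/5·3.013015+1/2·3.607615≈3.009013
n=9: y≈3.009013, sp=-1, e=sp−y≈-4.009013; I≈-1.601768, D=e−e_prev≈-3.995999; u=1/4·(-4.009013)+3/2·(-1.601768)+0·(-3.995999)≈-3.404905; next y=2/5·3.009013+1/2·(-3.404905)≈-0.498847
n=10: y≈-0.498847, sp=-1, e=sp−y≈-0.501153; I≈-2.102921, D=e−e_prev≈3.507860; u=1/4·(-0.501153)+3/2·(-2.102921)+0·3.507860≈-3.279669; next y=2/5·(-0.498847)+1/2·(-3.279669)≈-1.839373
n=11: y≈-1.839373, sp=-1, e=sp−y≈0.839373; I≈-1.263547, D=e−e_prev≈1.340526; u=1/4·0.839373+3/2·(-1.263547)+0·1.340526≈-1.685477; next y=2/5·(-1.839373)+1/2·(-1.685477)≈-1.578488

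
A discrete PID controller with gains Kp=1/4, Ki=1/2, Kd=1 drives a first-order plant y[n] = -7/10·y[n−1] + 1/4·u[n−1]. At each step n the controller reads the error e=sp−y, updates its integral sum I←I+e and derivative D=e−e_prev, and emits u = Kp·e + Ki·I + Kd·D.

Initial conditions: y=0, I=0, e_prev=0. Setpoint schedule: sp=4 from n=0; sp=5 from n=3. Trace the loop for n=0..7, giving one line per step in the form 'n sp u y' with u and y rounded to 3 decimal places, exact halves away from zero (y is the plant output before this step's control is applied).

0 4 7.000 0.000
1 4 1.938 1.750
2 4 9.171 -0.741
3 5 4.585 2.811
4 5 14.589 -0.822
5 5 5.040 4.222
6 5 20.829 -1.696
7 5 4.102 6.394

(exact arithmetic carried between steps; '≈' marks a value shown rounded to 6 d.p. or computed from one; I and e_prev carry over from the previous line; the table rounds u and y to 3 d.p., halves away from zero)
n=0: y=0, sp=4, e=sp−y=4; I=4, D=e−e_prev=4; u=1/4·4+1/2·4+1·4=7; next y=-7/10·0+1/4·7=1.75
n=1: y=1.75, sp=4, e=sp−y=2.25; I=6.25, D=e−e_prev=-1.75; u=1/4·2.25+1/2·6.25+1·(-1.75)=1.9375; next y=-7/10·1.75+1/4·1.9375=-0.740625
n=2: y=-0.740625, sp=4, e=sp−y=4.740625; I=10.990625, D=e−e_prev=2.490625; u=1/4·4.740625+1/2·10.990625+1·2.490625≈9.171094; next y=-7/10·(-0.740625)+1/4·9.171094≈2.811211
n=3: y≈2.811211, sp=5, e=sp−y≈2.188789; I≈13.179414, D=e−e_prev≈-2.551836; u=1/4·2.188789+1/2·13.179414+1·(-2.551836)≈4.585068; next y=-7/10·2.811211+1/4·4.585068≈-0.821581
n=4: y≈-0.821581, sp=5, e=sp−y≈5.821581; I≈19.000995, D=e−e_prev≈3.632792; u=1/4·5.821581+1/2·19.000995+1·3.632792≈14.588684; next y=-7/10·(-0.821581)+1/4·14.588684≈4.222277
n=5: y≈4.222277, sp=5, e=sp−y≈0.777723; I≈19.778717, D=e−e_prev≈-5.043858; u=1/4·0.777723+1/2·19.778717+1·(-5.043858)≈5.039931; next y=-7/10·4.222277+1/4·5.039931≈-1.695611
n=6: y≈-1.695611, sp=5, e=sp−y≈6.695611; I≈26.474329, D=e−e_prev≈5.917889; u=1/4·6.695611+1/2·26.474329+1·5.917889≈20.828956; next y=-7/10·(-1.695611)+1/4·20.828956≈6.394167
n=7: y≈6.394167, sp=5, e=sp−y≈-1.394167; I≈25.080162, D=e−e_prev≈-8.089778; u=1/4·(-1.394167)+1/2·25.080162+1·(-8.089778)≈4.101761; next y=-7/10·6.394167+1/4·4.101761≈-3.450477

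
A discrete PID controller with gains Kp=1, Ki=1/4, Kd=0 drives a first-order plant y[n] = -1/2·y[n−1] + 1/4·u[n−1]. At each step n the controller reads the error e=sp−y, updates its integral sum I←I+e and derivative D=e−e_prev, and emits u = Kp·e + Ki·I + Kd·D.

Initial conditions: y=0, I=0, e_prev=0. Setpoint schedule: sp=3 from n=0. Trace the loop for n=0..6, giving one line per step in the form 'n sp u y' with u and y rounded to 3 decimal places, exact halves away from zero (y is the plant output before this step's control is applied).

(exact arithmetic carried between steps; '≈' marks a value shown rounded to 6 d.p. or computed from one; I and e_prev carry over from the previous line; the table rounds u and y to 3 d.p., halves away from zero)
n=0: y=0, sp=3, e=sp−y=3; I=3, D=e−e_prev=3; u=1·3+1/4·3+0·3=3.75; next y=-1/2·0+1/4·3.75=0.9375
n=1: y=0.9375, sp=3, e=sp−y=2.0625; I=5.0625, D=e−e_prev=-0.9375; u=1·2.0625+1/4·5.0625+0·(-0.9375)=3.328125; next y=-1/2·0.9375+1/4·3.328125≈0.363281
n=2: y≈0.363281, sp=3, e=sp−y≈2.636719; I≈7.699219, D=e−e_prev≈0.574219; u=1·2.636719+1/4·7.699219+0·0.574219≈4.561523; next y=-1/2·0.363281+1/4·4.561523≈0.958740
n=3: y≈0.958740, sp=3, e=sp−y≈2.041260; I≈9.740479, D=e−e_prev≈-0.595459; u=1·2.041260+1/4·9.740479+0·(-0.595459)≈4.476379; next y=-1/2·0.958740+1/4·4.476379≈0.639725
n=4: y≈0.639725, sp=3, e=sp−y≈2.360275; I≈12.100754, D=e−e_prev≈0.319016; u=1·2.360275+1/4·12.100754+0·0.319016≈5.385464; next y=-1/2·0.639725+1/4·5.385464≈1.026504
n=5: y≈1.026504, sp=3, e=sp−y≈1.973496; I≈14.074250, D=e−e_prev≈-0.386779; u=1·1.973496+1/4·14.074250+0·(-0.386779)≈5.492059; next y=-1/2·1.026504+1/4·5.492059≈0.859763
n=6: y≈0.859763, sp=3, e=sp−y≈2.140237; I≈16.214487, D=e−e_prev≈0.166741; u=1·2.140237+1/4·16.214487+0·0.166741≈6.193859; next y=-1/2·0.859763+1/4·6.193859≈1.118583

0 3 3.750 0.000
1 3 3.328 0.938
2 3 4.562 0.363
3 3 4.476 0.959
4 3 5.385 0.640
5 3 5.492 1.027
6 3 6.194 0.860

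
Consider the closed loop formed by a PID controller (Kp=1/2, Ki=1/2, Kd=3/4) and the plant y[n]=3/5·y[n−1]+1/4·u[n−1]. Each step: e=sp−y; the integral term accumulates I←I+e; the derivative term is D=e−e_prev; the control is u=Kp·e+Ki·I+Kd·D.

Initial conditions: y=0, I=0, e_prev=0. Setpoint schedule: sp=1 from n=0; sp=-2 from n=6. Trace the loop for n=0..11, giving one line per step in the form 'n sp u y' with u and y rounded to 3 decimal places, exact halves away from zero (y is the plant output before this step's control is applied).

0 1 1.750 0.000
1 1 0.734 0.438
2 1 1.329 0.446
3 1 1.343 0.600
4 1 1.491 0.696
5 1 1.550 0.790
6 -2 -3.650 0.861
7 -2 -0.577 -0.396
8 -2 -2.346 -0.382
9 -2 -2.386 -0.816
10 -2 -2.831 -1.086
11 -2 -3.012 -1.359

(exact arithmetic carried between steps; '≈' marks a value shown rounded to 6 d.p. or computed from one; I and e_prev carry over from the previous line; the table rounds u and y to 3 d.p., halves away from zero)
n=0: y=0, sp=1, e=sp−y=1; I=1, D=e−e_prev=1; u=1/2·1+1/2·1+3/4·1=1.75; next y=3/5·0+1/4·1.75=0.4375
n=1: y=0.4375, sp=1, e=sp−y=0.5625; I=1.5625, D=e−e_prev=-0.4375; u=1/2·0.5625+1/2·1.5625+3/4·(-0.4375)=0.734375; next y=3/5·0.4375+1/4·0.734375≈0.446094
n=2: y≈0.446094, sp=1, e=sp−y≈0.553906; I≈2.116406, D=e−e_prev≈-0.008594; u=1/2·0.553906+1/2·2.116406+3/4·(-0.008594)≈1.328711; next y=3/5·0.446094+1/4·1.328711≈0.599834
n=3: y≈0.599834, sp=1, e=sp−y≈0.400166; I≈2.516572, D=e−e_prev≈-0.153740; u=1/2·0.400166+1/2·2.516572+3/4·(-0.153740)≈1.343064; next y=3/5·0.599834+1/4·1.343064≈0.695666
n=4: y≈0.695666, sp=1, e=sp−y≈0.304334; I≈2.820906, D=e−e_prev≈-0.095832; u=1/2·0.304334+1/2·2.820906+3/4·(-0.095832)≈1.490745; next y=3/5·0.695666+1/4·1.490745≈0.790086
n=5: y≈0.790086, sp=1, e=sp−y≈0.209914; I≈3.030820, D=e−e_prev≈-0.094420; u=1/2·0.209914+1/2·3.030820+3/4·(-0.094420)≈1.549552; next y=3/5·0.790086+1/4·1.549552≈0.861440
n=6: y≈0.861440, sp=-2, e=sp−y≈-2.861440; I≈0.169380, D=e−e_prev≈-3.071353; u=1/2·(-2.861440)+1/2·0.169380+3/4·(-3.071353)≈-3.649545; next y=3/5·0.861440+1/4·(-3.649545)≈-0.395522
n=7: y≈-0.395522, sp=-2, e=sp−y≈-1.604478; I≈-1.435098, D=e−e_prev≈1.256962; u=1/2·(-1.604478)+1/2·(-1.435098)+3/4·1.256962≈-0.577066; next y=3/5·(-0.395522)+1/4·(-0.577066)≈-0.381580
n=8: y≈-0.381580, sp=-2, e=sp−y≈-1.618420; I≈-3.053518, D=e−e_prev≈-0.013942; u=1/2·(-1.618420)+1/2·(-3.053518)+3/4·(-0.013942)≈-2.346426; next y=3/5·(-0.381580)+1/4·(-2.346426)≈-0.815554
n=9: y≈-0.815554, sp=-2, e=sp−y≈-1.184446; I≈-4.237963, D=e−e_prev≈0.433974; u=1/2·(-1.184446)+1/2·(-4.237963)+3/4·0.433974≈-2.385724; next y=3/5·(-0.815554)+1/4·(-2.385724)≈-1.085764
n=10: y≈-1.085764, sp=-2, e=sp−y≈-0.914236; I≈-5.152200, D=e−e_prev≈0.270209; u=1/2·(-0.914236)+1/2·(-5.152200)+3/4·0.270209≈-2.830561; next y=3/5·(-1.085764)+1/4·(-2.830561)≈-1.359098
n=11: y≈-1.359098, sp=-2, e=sp−y≈-0.640902; I≈-5.793101, D=e−e_prev≈0.273335; u=1/2·(-0.640902)+1/2·(-5.793101)+3/4·0.273335≈-3.012000; next y=3/5·(-1.359098)+1/4·(-3.012000)≈-1.568459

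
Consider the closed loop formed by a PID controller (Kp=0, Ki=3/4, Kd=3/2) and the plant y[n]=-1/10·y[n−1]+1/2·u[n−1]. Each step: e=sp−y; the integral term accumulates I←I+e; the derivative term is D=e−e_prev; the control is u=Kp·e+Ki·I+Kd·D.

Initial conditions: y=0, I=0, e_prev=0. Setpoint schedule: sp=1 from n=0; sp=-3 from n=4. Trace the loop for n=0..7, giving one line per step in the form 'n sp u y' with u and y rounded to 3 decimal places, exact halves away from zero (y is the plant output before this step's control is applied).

(exact arithmetic carried between steps; '≈' marks a value shown rounded to 6 d.p. or computed from one; I and e_prev carry over from the previous line; the table rounds u and y to 3 d.p., halves away from zero)
n=0: y=0, sp=1, e=sp−y=1; I=1, D=e−e_prev=1; u=0·1+3/4·1+3/2·1=2.25; next y=-1/10·0+1/2·2.25=1.125
n=1: y=1.125, sp=1, e=sp−y=-0.125; I=0.875, D=e−e_prev=-1.125; u=0·(-0.125)+3/4·0.875+3/2·(-1.125)=-1.03125; next y=-1/10·1.125+1/2·(-1.03125)=-0.628125
n=2: y=-0.628125, sp=1, e=sp−y=1.628125; I=2.503125, D=e−e_prev=1.753125; u=0·1.628125+3/4·2.503125+3/2·1.753125≈4.507031; next y=-1/10·(-0.628125)+1/2·4.507031≈2.316328
n=3: y≈2.316328, sp=1, e=sp−y≈-1.316328; I≈1.186797, D=e−e_prev≈-2.944453; u=0·(-1.316328)+3/4·1.186797+3/2·(-2.944453)≈-3.526582; next y=-1/10·2.316328+1/2·(-3.526582)≈-1.994924
n=4: y≈-1.994924, sp=-3, e=sp−y≈-1.005076; I≈0.181721, D=e−e_prev≈0.311252; u=0·(-1.005076)+3/4·0.181721+3/2·0.311252≈0.603168; next y=-1/10·(-1.994924)+1/2·0.603168≈0.501077
n=5: y≈0.501077, sp=-3, e=sp−y≈-3.501077; I≈-3.319356, D=e−e_prev≈-2.496000; u=0·(-3.501077)+3/4·(-3.319356)+3/2·(-2.496000)≈-6.233518; next y=-1/10·0.501077+1/2·(-6.233518)≈-3.166866
n=6: y≈-3.166866, sp=-3, e=sp−y≈0.166866; I≈-3.152489, D=e−e_prev≈3.667943; u=0·0.166866+3/4·(-3.152489)+3/2·3.667943≈3.137548; next y=-1/10·(-3.166866)+1/2·3.137548≈1.885460
n=7: y≈1.885460, sp=-3, e=sp−y≈-4.885460; I≈-8.037950, D=e−e_prev≈-5.052327; u=0·(-4.885460)+3/4·(-8.037950)+3/2·(-5.052327)≈-13.606953; next y=-1/10·1.885460+1/2·(-13.606953)≈-6.992022

0 1 2.250 0.000
1 1 -1.031 1.125
2 1 4.507 -0.628
3 1 -3.527 2.316
4 -3 0.603 -1.995
5 -3 -6.234 0.501
6 -3 3.138 -3.167
7 -3 -13.607 1.885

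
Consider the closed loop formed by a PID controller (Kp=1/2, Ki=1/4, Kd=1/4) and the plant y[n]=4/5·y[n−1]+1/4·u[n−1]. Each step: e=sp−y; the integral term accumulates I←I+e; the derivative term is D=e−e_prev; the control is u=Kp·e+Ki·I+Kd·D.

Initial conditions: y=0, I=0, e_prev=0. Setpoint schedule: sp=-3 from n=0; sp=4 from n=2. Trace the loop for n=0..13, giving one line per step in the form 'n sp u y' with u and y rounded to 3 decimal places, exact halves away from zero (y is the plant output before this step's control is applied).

(exact arithmetic carried between steps; '≈' marks a value shown rounded to 6 d.p. or computed from one; I and e_prev carry over from the previous line; the table rounds u and y to 3 d.p., halves away from zero)
n=0: y=0, sp=-3, e=sp−y=-3; I=-3, D=e−e_prev=-3; u=1/2·(-3)+1/4·(-3)+1/4·(-3)=-3; next y=4/5·0+1/4·(-3)=-0.75
n=1: y=-0.75, sp=-3, e=sp−y=-2.25; I=-5.25, D=e−e_prev=0.75; u=1/2·(-2.25)+1/4·(-5.25)+1/4·0.75=-2.25; next y=4/5·(-0.75)+1/4·(-2.25)=-1.1625
n=2: y=-1.1625, sp=4, e=sp−y=5.1625; I=-0.0875, D=e−e_prev=7.4125; u=1/2·5.1625+1/4·(-0.0875)+1/4·7.4125=4.4125; next y=4/5·(-1.1625)+1/4·4.4125=0.173125
n=3: y=0.173125, sp=4, e=sp−y=3.826875; I=3.739375, D=e−e_prev=-1.335625; u=1/2·3.826875+1/4·3.739375+1/4·(-1.335625)=2.514375; next y=4/5·0.173125+1/4·2.514375≈0.767094
n=4: y≈0.767094, sp=4, e=sp−y≈3.232906; I≈6.972281, D=e−e_prev≈-0.593969; u=1/2·3.232906+1/4·6.972281+1/4·(-0.593969)≈3.211031; next y=4/5·0.767094+1/4·3.211031≈1.416433
n=5: y≈1.416433, sp=4, e=sp−y≈2.583567; I≈9.555848, D=e−e_prev≈-0.649339; u=1/2·2.583567+1/4·9.555848+1/4·(-0.649339)≈3.518411; next y=4/5·1.416433+1/4·3.518411≈2.012749
n=6: y≈2.012749, sp=4, e=sp−y≈1.987251; I≈11.543099, D=e−e_prev≈-0.596316; u=1/2·1.987251+1/4·11.543099+1/4·(-0.596316)≈3.730321; next y=4/5·2.012749+1/4·3.730321≈2.542780
n=7: y≈2.542780, sp=4, e=sp−y≈1.457220; I≈13.000320, D=e−e_prev≈-0.530031; u=1/2·1.457220+1/4·13.000320+1/4·(-0.530031)≈3.846183; next y=4/5·2.542780+1/4·3.846183≈2.995769
n=8: y≈2.995769, sp=4, e=sp−y≈1.004231; I≈14.004551, D=e−e_prev≈-0.452990; u=1/2·1.004231+1/4·14.004551+1/4·(-0.452990)≈3.890006; next y=4/5·2.995769+1/4·3.890006≈3.369117
n=9: y≈3.369117, sp=4, e=sp−y≈0.630883; I≈14.635434, D=e−e_prev≈-0.373348; u=1/2·0.630883+1/4·14.635434+1/4·(-0.373348)≈3.880963; next y=4/5·3.369117+1/4·3.880963≈3.665534
n=10: y≈3.665534, sp=4, e=sp−y≈0.334466; I≈14.969900, D=e−e_prev≈-0.296417; u=1/2·0.334466+1/4·14.969900+1/4·(-0.296417)≈3.835603; next y=4/5·3.665534+1/4·3.835603≈3.891328
n=11: y≈3.891328, sp=4, e=sp−y≈0.108672; I≈15.078571, D=e−e_prev≈-0.225794; u=1/2·0.108672+1/4·15.078571+1/4·(-0.225794)≈3.767530; next y=4/5·3.891328+1/4·3.767530≈4.054945
n=12: y≈4.054945, sp=4, e=sp−y≈-0.054945; I≈15.023626, D=e−e_prev≈-0.163617; u=1/2·(-0.054945)+1/4·15.023626+1/4·(-0.163617)≈3.687530; next y=4/5·4.054945+1/4·3.687530≈4.165839
n=13: y≈4.165839, sp=4, e=sp−y≈-0.165839; I≈14.857788, D=e−e_prev≈-0.110893; u=1/2·(-0.165839)+1/4·14.857788+1/4·(-0.110893)≈3.603804; next y=4/5·4.165839+1/4·3.603804≈4.233622

0 -3 -3.000 0.000
1 -3 -2.250 -0.750
2 4 4.413 -1.163
3 4 2.514 0.173
4 4 3.211 0.767
5 4 3.518 1.416
6 4 3.730 2.013
7 4 3.846 2.543
8 4 3.890 2.996
9 4 3.881 3.369
10 4 3.836 3.666
11 4 3.768 3.891
12 4 3.688 4.055
13 4 3.604 4.166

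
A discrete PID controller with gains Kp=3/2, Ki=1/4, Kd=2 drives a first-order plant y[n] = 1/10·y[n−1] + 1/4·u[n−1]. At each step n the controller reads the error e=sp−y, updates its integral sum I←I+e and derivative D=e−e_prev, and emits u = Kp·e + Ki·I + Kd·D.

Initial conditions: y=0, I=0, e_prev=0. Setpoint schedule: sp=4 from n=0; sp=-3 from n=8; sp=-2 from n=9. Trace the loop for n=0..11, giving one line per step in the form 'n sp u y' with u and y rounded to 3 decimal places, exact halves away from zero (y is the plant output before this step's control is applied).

(exact arithmetic carried between steps; '≈' marks a value shown rounded to 6 d.p. or computed from one; I and e_prev carry over from the previous line; the table rounds u and y to 3 d.p., halves away from zero)
n=0: y=0, sp=4, e=sp−y=4; I=4, D=e−e_prev=4; u=3/2·4+1/4·4+2·4=15; next y=1/10·0+1/4·15=3.75
n=1: y=3.75, sp=4, e=sp−y=0.25; I=4.25, D=e−e_prev=-3.75; u=3/2·0.25+1/4·4.25+2·(-3.75)=-6.0625; next y=1/10·3.75+1/4·(-6.0625)=-1.140625
n=2: y=-1.140625, sp=4, e=sp−y=5.140625; I=9.390625, D=e−e_prev=4.890625; u=3/2·5.140625+1/4·9.390625+2·4.890625≈19.839844; next y=1/10·(-1.140625)+1/4·19.839844≈4.845898
n=3: y≈4.845898, sp=4, e=sp−y≈-0.845898; I≈8.544727, D=e−e_prev≈-5.986523; u=3/2·(-0.845898)+1/4·8.544727+2·(-5.986523)≈-11.105713; next y=1/10·4.845898+1/4·(-11.105713)≈-2.291838
n=4: y≈-2.291838, sp=4, e=sp−y≈6.291838; I≈14.836565, D=e−e_prev≈7.137737; u=3/2·6.291838+1/4·14.836565+2·7.137737≈27.422372; next y=1/10·(-2.291838)+1/4·27.422372≈6.626409
n=5: y≈6.626409, sp=4, e=sp−y≈-2.626409; I≈12.210156, D=e−e_prev≈-8.918248; u=3/2·(-2.626409)+1/4·12.210156+2·(-8.918248)≈-18.723570; next y=1/10·6.626409+1/4·(-18.723570)≈-4.018252
n=6: y≈-4.018252, sp=4, e=sp−y≈8.018252; I≈20.228407, D=e−e_prev≈10.644661; u=3/2·8.018252+1/4·20.228407+2·10.644661≈38.373801; next y=1/10·(-4.018252)+1/4·38.373801≈9.191625
n=7: y≈9.191625, sp=4, e=sp−y≈-5.191625; I≈15.036782, D=e−e_prev≈-13.209877; u=3/2·(-5.191625)+1/4·15.036782+2·(-13.209877)≈-30.447996; next y=1/10·9.191625+1/4·(-30.447996)≈-6.692836
n=8: y≈-6.692836, sp=-3, e=sp−y≈3.692836; I≈18.729619, D=e−e_prev≈8.884462; u=3/2·3.692836+1/4·18.729619+2·8.884462≈27.990582; next y=1/10·(-6.692836)+1/4·27.990582≈6.328362
n=9: y≈6.328362, sp=-2, e=sp−y≈-8.328362; I≈10.401257, D=e−e_prev≈-12.021198; u=3/2·(-8.328362)+1/4·10.401257+2·(-12.021198)≈-33.934625; next y=1/10·6.328362+1/4·(-33.934625)≈-7.850820
n=10: y≈-7.850820, sp=-2, e=sp−y≈5.850820; I≈16.252077, D=e−e_prev≈14.179182; u=3/2·5.850820+1/4·16.252077+2·14.179182≈41.197614; next y=1/10·(-7.850820)+1/4·41.197614≈9.514321
n=11: y≈9.514321, sp=-2, e=sp−y≈-11.514321; I≈4.737755, D=e−e_prev≈-17.365142; u=3/2·(-11.514321)+1/4·4.737755+2·(-17.365142)≈-50.817326; next y=1/10·9.514321+1/4·(-50.817326)≈-11.752899

0 4 15.000 0.000
1 4 -6.063 3.750
2 4 19.840 -1.141
3 4 -11.106 4.846
4 4 27.422 -2.292
5 4 -18.724 6.626
6 4 38.374 -4.018
7 4 -30.448 9.192
8 -3 27.991 -6.693
9 -2 -33.935 6.328
10 -2 41.198 -7.851
11 -2 -50.817 9.514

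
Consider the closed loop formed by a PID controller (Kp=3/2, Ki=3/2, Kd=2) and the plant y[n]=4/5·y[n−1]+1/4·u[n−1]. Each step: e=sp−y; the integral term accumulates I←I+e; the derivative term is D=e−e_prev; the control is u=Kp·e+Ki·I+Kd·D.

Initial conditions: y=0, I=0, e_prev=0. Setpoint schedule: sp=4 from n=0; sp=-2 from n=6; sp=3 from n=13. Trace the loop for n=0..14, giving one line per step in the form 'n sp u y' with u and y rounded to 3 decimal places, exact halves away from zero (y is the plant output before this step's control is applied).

0 4 20.000 0.000
1 4 -7.000 5.000
2 4 15.250 2.250
3 4 -4.438 5.613
4 4 11.028 3.381
5 4 -2.911 5.462
6 -2 -21.841 3.641
7 -2 8.999 -2.547
8 -2 -16.353 0.212
9 -2 6.501 -3.919
10 -2 -10.927 -1.510
11 -2 5.305 -3.940
12 -2 -7.216 -1.826
13 3 28.945 -3.264
14 3 -13.982 4.625

(exact arithmetic carried between steps; '≈' marks a value shown rounded to 6 d.p. or computed from one; I and e_prev carry over from the previous line; the table rounds u and y to 3 d.p., halves away from zero)
n=0: y=0, sp=4, e=sp−y=4; I=4, D=e−e_prev=4; u=3/2·4+3/2·4+2·4=20; next y=4/5·0+1/4·20=5
n=1: y=5, sp=4, e=sp−y=-1; I=3, D=e−e_prev=-5; u=3/2·(-1)+3/2·3+2·(-5)=-7; next y=4/5·5+1/4·(-7)=2.25
n=2: y=2.25, sp=4, e=sp−y=1.75; I=4.75, D=e−e_prev=2.75; u=3/2·1.75+3/2·4.75+2·2.75=15.25; next y=4/5·2.25+1/4·15.25=5.6125
n=3: y=5.6125, sp=4, e=sp−y=-1.6125; I=3.1375, D=e−e_prev=-3.3625; u=3/2·(-1.6125)+3/2·3.1375+2·(-3.3625)=-4.4375; next y=4/5·5.6125+1/4·(-4.4375)=3.380625
n=4: y=3.380625, sp=4, e=sp−y=0.619375; I=3.756875, D=e−e_prev=2.231875; u=3/2·0.619375+3/2·3.756875+2·2.231875=11.028125; next y=4/5·3.380625+1/4·11.028125≈5.461531
n=5: y≈5.461531, sp=4, e=sp−y≈-1.461531; I≈2.295344, D=e−e_prev≈-2.080906; u=3/2·(-1.461531)+3/2·2.295344+2·(-2.080906)≈-2.911094; next y=4/5·5.461531+1/4·(-2.911094)≈3.641452
n=6: y≈3.641452, sp=-2, e=sp−y≈-5.641452; I≈-3.346108, D=e−e_prev≈-4.179920; u=3/2·(-5.641452)+3/2·(-3.346108)+2·(-4.179920)≈-21.841180; next y=4/5·3.641452+1/4·(-21.841180)≈-2.547134
n=7: y≈-2.547134, sp=-2, e=sp−y≈0.547134; I≈-2.798974, D=e−e_prev≈6.188585; u=3/2·0.547134+3/2·(-2.798974)+2·6.188585≈8.999410; next y=4/5·(-2.547134)+1/4·8.999410≈0.212146
n=8: y≈0.212146, sp=-2, e=sp−y≈-2.212146; I≈-5.011120, D=e−e_prev≈-2.759279; u=3/2·(-2.212146)+3/2·(-5.011120)+2·(-2.759279)≈-16.353456; next y=4/5·0.212146+1/4·(-16.353456)≈-3.918648
n=9: y≈-3.918648, sp=-2, e=sp−y≈1.918648; I≈-3.092472, D=e−e_prev≈4.130793; u=3/2·1.918648+3/2·(-3.092472)+2·4.130793≈6.500850; next y=4/5·(-3.918648)+1/4·6.500850≈-1.509706
n=10: y≈-1.509706, sp=-2, e=sp−y≈-0.490294; I≈-3.582766, D=e−e_prev≈-2.408942; u=3/2·(-0.490294)+3/2·(-3.582766)+2·(-2.408942)≈-10.927475; next y=4/5·(-1.509706)+1/4·(-10.927475)≈-3.939633
n=11: y≈-3.939633, sp=-2, e=sp−y≈1.939633; I≈-1.643133, D=e−e_prev≈2.429928; u=3/2·1.939633+3/2·(-1.643133)+2·2.429928≈5.304605; next y=4/5·(-3.939633)+1/4·5.304605≈-1.825555
n=12: y≈-1.825555, sp=-2, e=sp−y≈-0.174445; I≈-1.817578, D=e−e_prev≈-2.114078; u=3/2·(-0.174445)+3/2·(-1.817578)+2·(-2.114078)≈-7.216190; next y=4/5·(-1.825555)+1/4·(-7.216190)≈-3.264492
n=13: y≈-3.264492, sp=3, e=sp−y≈6.264492; I≈4.446914, D=e−e_prev≈6.438936; u=3/2·6.264492+3/2·4.446914+2·6.438936≈28.944981; next y=4/5·(-3.264492)+1/4·28.944981≈4.624652
n=14: y≈4.624652, sp=3, e=sp−y≈-1.624652; I≈2.822262, D=e−e_prev≈-7.889144; u=3/2·(-1.624652)+3/2·2.822262+2·(-7.889144)≈-13.981872; next y=4/5·4.624652+1/4·(-13.981872)≈0.204253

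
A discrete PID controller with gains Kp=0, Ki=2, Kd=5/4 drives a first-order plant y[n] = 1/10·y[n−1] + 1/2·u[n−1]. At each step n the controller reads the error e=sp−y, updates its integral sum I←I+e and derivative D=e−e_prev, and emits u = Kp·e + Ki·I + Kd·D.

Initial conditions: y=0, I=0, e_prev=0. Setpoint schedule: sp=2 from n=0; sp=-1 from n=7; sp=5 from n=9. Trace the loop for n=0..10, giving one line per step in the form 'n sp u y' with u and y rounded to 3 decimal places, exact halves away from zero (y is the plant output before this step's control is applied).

(exact arithmetic carried between steps; '≈' marks a value shown rounded to 6 d.p. or computed from one; I and e_prev carry over from the previous line; the table rounds u and y to 3 d.p., halves away from zero)
n=0: y=0, sp=2, e=sp−y=2; I=2, D=e−e_prev=2; u=0·2+2·2+5/4·2=6.5; next y=1/10·0+1/2·6.5=3.25
n=1: y=3.25, sp=2, e=sp−y=-1.25; I=0.75, D=e−e_prev=-3.25; u=0·(-1.25)+2·0.75+5/4·(-3.25)=-2.5625; next y=1/10·3.25+1/2·(-2.5625)=-0.95625
n=2: y=-0.95625, sp=2, e=sp−y=2.95625; I=3.70625, D=e−e_prev=4.20625; u=0·2.95625+2·3.70625+5/4·4.20625≈12.670313; next y=1/10·(-0.95625)+1/2·12.670313≈6.239531
n=3: y≈6.239531, sp=2, e=sp−y≈-4.239531; I≈-0.533281, D=e−e_prev≈-7.195781; u=0·(-4.239531)+2·(-0.533281)+5/4·(-7.195781)≈-10.061289; next y=1/10·6.239531+1/2·(-10.061289)≈-4.406691
n=4: y≈-4.406691, sp=2, e=sp−y≈6.406691; I≈5.873410, D=e−e_prev≈10.646223; u=0·6.406691+2·5.873410+5/4·10.646223≈25.054599; next y=1/10·(-4.406691)+1/2·25.054599≈12.086630
n=5: y≈12.086630, sp=2, e=sp−y≈-10.086630; I≈-4.213220, D=e−e_prev≈-16.493322; u=0·(-10.086630)+2·(-4.213220)+5/4·(-16.493322)≈-29.043092; next y=1/10·12.086630+1/2·(-29.043092)≈-13.312883
n=6: y≈-13.312883, sp=2, e=sp−y≈15.312883; I≈11.099663, D=e−e_prev≈25.399513; u=0·15.312883+2·11.099663+5/4·25.399513≈53.948717; next y=1/10·(-13.312883)+1/2·53.948717≈25.643070
n=7: y≈25.643070, sp=-1, e=sp−y≈-26.643070; I≈-15.543407, D=e−e_prev≈-41.955953; u=0·(-26.643070)+2·(-15.543407)+5/4·(-41.955953)≈-83.531757; next y=1/10·25.643070+1/2·(-83.531757)≈-39.201571
n=8: y≈-39.201571, sp=-1, e=sp−y≈38.201571; I≈22.658164, D=e−e_prev≈64.844642; u=0·38.201571+2·22.658164+5/4·64.844642≈126.372130; next y=1/10·(-39.201571)+1/2·126.372130≈59.265908
n=9: y≈59.265908, sp=5, e=sp−y≈-54.265908; I≈-31.607744, D=e−e_prev≈-92.467479; u=0·(-54.265908)+2·(-31.607744)+5/4·(-92.467479)≈-178.799837; next y=1/10·59.265908+1/2·(-178.799837)≈-83.473328
n=10: y≈-83.473328, sp=5, e=sp−y≈88.473328; I≈56.865584, D=e−e_prev≈142.739235; u=0·88.473328+2·56.865584+5/4·142.739235≈292.155211; next y=1/10·(-83.473328)+1/2·292.155211≈137.730273

0 2 6.500 0.000
1 2 -2.563 3.250
2 2 12.670 -0.956
3 2 -10.061 6.240
4 2 25.055 -4.407
5 2 -29.043 12.087
6 2 53.949 -13.313
7 -1 -83.532 25.643
8 -1 126.372 -39.202
9 5 -178.800 59.266
10 5 292.155 -83.473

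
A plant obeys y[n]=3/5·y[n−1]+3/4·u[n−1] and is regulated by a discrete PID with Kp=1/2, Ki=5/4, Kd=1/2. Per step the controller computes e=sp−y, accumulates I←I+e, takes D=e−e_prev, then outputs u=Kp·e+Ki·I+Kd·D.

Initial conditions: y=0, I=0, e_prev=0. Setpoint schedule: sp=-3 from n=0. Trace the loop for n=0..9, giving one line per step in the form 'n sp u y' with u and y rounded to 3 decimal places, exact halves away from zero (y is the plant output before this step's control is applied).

(exact arithmetic carried between steps; '≈' marks a value shown rounded to 6 d.p. or computed from one; I and e_prev carry over from the previous line; the table rounds u and y to 3 d.p., halves away from zero)
n=0: y=0, sp=-3, e=sp−y=-3; I=-3, D=e−e_prev=-3; u=1/2·(-3)+5/4·(-3)+1/2·(-3)=-6.75; next y=3/5·0+3/4·(-6.75)=-5.0625
n=1: y=-5.0625, sp=-3, e=sp−y=2.0625; I=-0.9375, D=e−e_prev=5.0625; u=1/2·2.0625+5/4·(-0.9375)+1/2·5.0625=2.390625; next y=3/5·(-5.0625)+3/4·2.390625≈-1.244531
n=2: y≈-1.244531, sp=-3, e=sp−y≈-1.755469; I≈-2.692969, D=e−e_prev≈-3.817969; u=1/2·(-1.755469)+5/4·(-2.692969)+1/2·(-3.817969)≈-6.152930; next y=3/5·(-1.244531)+3/4·(-6.152930)≈-5.361416
n=3: y≈-5.361416, sp=-3, e=sp−y≈2.361416; I≈-0.331553, D=e−e_prev≈4.116885; u=1/2·2.361416+5/4·(-0.331553)+1/2·4.116885≈2.824709; next y=3/5·(-5.361416)+3/4·2.824709≈-1.098318
n=4: y≈-1.098318, sp=-3, e=sp−y≈-1.901682; I≈-2.233235, D=e−e_prev≈-4.263099; u=1/2·(-1.901682)+5/4·(-2.233235)+1/2·(-4.263099)≈-5.873935; next y=3/5·(-1.098318)+3/4·(-5.873935)≈-5.064441
n=5: y≈-5.064441, sp=-3, e=sp−y≈2.064441; I≈-0.168794, D=e−e_prev≈3.966124; u=1/2·2.064441+5/4·(-0.168794)+1/2·3.966124≈2.804290; next y=3/5·(-5.064441)+3/4·2.804290≈-0.935447
n=6: y≈-0.935447, sp=-3, e=sp−y≈-2.064553; I≈-2.233347, D=e−e_prev≈-4.128994; u=1/2·(-2.064553)+5/4·(-2.233347)+1/2·(-4.128994)≈-5.888457; next y=3/5·(-0.935447)+3/4·(-5.888457)≈-4.977611
n=7: y≈-4.977611, sp=-3, e=sp−y≈1.977611; I≈-0.255736, D=e−e_prev≈4.042164; u=1/2·1.977611+5/4·(-0.255736)+1/2·4.042164≈2.690218; next y=3/5·(-4.977611)+3/4·2.690218≈-0.968903
n=8: y≈-0.968903, sp=-3, e=sp−y≈-2.031097; I≈-2.286832, D=e−e_prev≈-4.008708; u=1/2·(-2.031097)+5/4·(-2.286832)+1/2·(-4.008708)≈-5.878443; next y=3/5·(-0.968903)+3/4·(-5.878443)≈-4.990174
n=9: y≈-4.990174, sp=-3, e=sp−y≈1.990174; I≈-0.296658, D=e−e_prev≈4.021271; u=1/2·1.990174+5/4·(-0.296658)+1/2·4.021271≈2.634900; next y=3/5·(-4.990174)+3/4·2.634900≈-1.017930

0 -3 -6.750 0.000
1 -3 2.391 -5.063
2 -3 -6.153 -1.245
3 -3 2.825 -5.361
4 -3 -5.874 -1.098
5 -3 2.804 -5.064
6 -3 -5.888 -0.935
7 -3 2.690 -4.978
8 -3 -5.878 -0.969
9 -3 2.635 -4.990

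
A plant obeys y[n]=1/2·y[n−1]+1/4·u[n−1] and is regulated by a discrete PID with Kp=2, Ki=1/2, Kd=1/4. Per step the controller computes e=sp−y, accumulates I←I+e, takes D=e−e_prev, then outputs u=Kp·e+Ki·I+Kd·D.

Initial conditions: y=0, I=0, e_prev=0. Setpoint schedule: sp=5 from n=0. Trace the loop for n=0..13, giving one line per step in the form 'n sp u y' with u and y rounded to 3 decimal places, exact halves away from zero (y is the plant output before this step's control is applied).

(exact arithmetic carried between steps; '≈' marks a value shown rounded to 6 d.p. or computed from one; I and e_prev carry over from the previous line; the table rounds u and y to 3 d.p., halves away from zero)
n=0: y=0, sp=5, e=sp−y=5; I=5, D=e−e_prev=5; u=2·5+1/2·5+1/4·5=13.75; next y=1/2·0+1/4·13.75=3.4375
n=1: y=3.4375, sp=5, e=sp−y=1.5625; I=6.5625, D=e−e_prev=-3.4375; u=2·1.5625+1/2·6.5625+1/4·(-3.4375)=5.546875; next y=1/2·3.4375+1/4·5.546875≈3.105469
n=2: y≈3.105469, sp=5, e=sp−y≈1.894531; I≈8.457031, D=e−e_prev≈0.332031; u=2·1.894531+1/2·8.457031+1/4·0.332031≈8.100586; next y=1/2·3.105469+1/4·8.100586≈3.577881
n=3: y≈3.577881, sp=5, e=sp−y≈1.422119; I≈9.879150, D=e−e_prev≈-0.472412; u=2·1.422119+1/2·9.879150+1/4·(-0.472412)≈7.665710; next y=1/2·3.577881+1/4·7.665710≈3.705368
n=4: y≈3.705368, sp=5, e=sp−y≈1.294632; I≈11.173782, D=e−e_prev≈-0.127487; u=2·1.294632+1/2·11.173782+1/4·(-0.127487)≈8.144283; next y=1/2·3.705368+1/4·8.144283≈3.888755
n=5: y≈3.888755, sp=5, e=sp−y≈1.111245; I≈12.285028, D=e−e_prev≈-0.183387; u=2·1.111245+1/2·12.285028+1/4·(-0.183387)≈8.319157; next y=1/2·3.888755+1/4·8.319157≈4.024167
n=6: y≈4.024167, sp=5, e=sp−y≈0.975833; I≈13.260861, D=e−e_prev≈-0.135412; u=2·0.975833+1/2·13.260861+1/4·(-0.135412)≈8.548244; next y=1/2·4.024167+1/4·8.548244≈4.149144
n=7: y≈4.149144, sp=5, e=sp−y≈0.850856; I≈14.111716, D=e−e_prev≈-0.124978; u=2·0.850856+1/2·14.111716+1/4·(-0.124978)≈8.726325; next y=1/2·4.149144+1/4·8.726325≈4.256153
n=8: y≈4.256153, sp=5, e=sp−y≈0.743847; I≈14.855563, D=e−e_prev≈-0.107009; u=2·0.743847+1/2·14.855563+1/4·(-0.107009)≈8.888722; next y=1/2·4.256153+1/4·8.888722≈4.350257
n=9: y≈4.350257, sp=5, e=sp−y≈0.649743; I≈15.505306, D=e−e_prev≈-0.094104; u=2·0.649743+1/2·15.505306+1/4·(-0.094104)≈9.028612; next y=1/2·4.350257+1/4·9.028612≈4.432282
n=10: y≈4.432282, sp=5, e=sp−y≈0.567718; I≈16.073024, D=e−e_prev≈-0.082024; u=2·0.567718+1/2·16.073024+1/4·(-0.082024)≈9.151442; next y=1/2·4.432282+1/4·9.151442≈4.504001
n=11: y≈4.504001, sp=5, e=sp−y≈0.495999; I≈16.569022, D=e−e_prev≈-0.071720; u=2·0.495999+1/2·16.569022+1/4·(-0.071720)≈9.258578; next y=1/2·4.504001+1/4·9.258578≈4.566645
n=12: y≈4.566645, sp=5, e=sp−y≈0.433355; I≈17.002377, D=e−e_prev≈-0.062644; u=2·0.433355+1/2·17.002377+1/4·(-0.062644)≈9.352237; next y=1/2·4.566645+1/4·9.352237≈4.621382
n=13: y≈4.621382, sp=5, e=sp−y≈0.378618; I≈17.380995, D=e−e_prev≈-0.054737; u=2·0.378618+1/2·17.380995+1/4·(-0.054737)≈9.434050; next y=1/2·4.621382+1/4·9.434050≈4.669203

0 5 13.750 0.000
1 5 5.547 3.438
2 5 8.101 3.105
3 5 7.666 3.578
4 5 8.144 3.705
5 5 8.319 3.889
6 5 8.548 4.024
7 5 8.726 4.149
8 5 8.889 4.256
9 5 9.029 4.350
10 5 9.151 4.432
11 5 9.259 4.504
12 5 9.352 4.567
13 5 9.434 4.621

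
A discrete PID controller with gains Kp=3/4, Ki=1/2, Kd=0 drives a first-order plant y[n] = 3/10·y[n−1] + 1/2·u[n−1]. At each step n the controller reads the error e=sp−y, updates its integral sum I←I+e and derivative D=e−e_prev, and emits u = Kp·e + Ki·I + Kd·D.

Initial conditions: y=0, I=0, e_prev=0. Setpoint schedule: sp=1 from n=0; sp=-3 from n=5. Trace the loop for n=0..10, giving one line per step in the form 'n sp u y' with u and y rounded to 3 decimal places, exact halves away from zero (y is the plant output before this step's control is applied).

(exact arithmetic carried between steps; '≈' marks a value shown rounded to 6 d.p. or computed from one; I and e_prev carry over from the previous line; the table rounds u and y to 3 d.p., halves away from zero)
n=0: y=0, sp=1, e=sp−y=1; I=1, D=e−e_prev=1; u=3/4·1+1/2·1+0·1=1.25; next y=3/10·0+1/2·1.25=0.625
n=1: y=0.625, sp=1, e=sp−y=0.375; I=1.375, D=e−e_prev=-0.625; u=3/4·0.375+1/2·1.375+0·(-0.625)=0.96875; next y=3/10·0.625+1/2·0.96875=0.671875
n=2: y=0.671875, sp=1, e=sp−y=0.328125; I=1.703125, D=e−e_prev=-0.046875; u=3/4·0.328125+1/2·1.703125+0·(-0.046875)≈1.097656; next y=3/10·0.671875+1/2·1.097656≈0.750391
n=3: y≈0.750391, sp=1, e=sp−y≈0.249609; I≈1.952734, D=e−e_prev≈-0.078516; u=3/4·0.249609+1/2·1.952734+0·(-0.078516)≈1.163574; next y=3/10·0.750391+1/2·1.163574≈0.806904
n=4: y≈0.806904, sp=1, e=sp−y≈0.193096; I≈2.145830, D=e−e_prev≈-0.056514; u=3/4·0.193096+1/2·2.145830+0·(-0.056514)≈1.217737; next y=3/10·0.806904+1/2·1.217737≈0.850940
n=5: y≈0.850940, sp=-3, e=sp−y≈-3.850940; I≈-1.705110, D=e−e_prev≈-4.044035; u=3/4·(-3.850940)+1/2·(-1.705110)+0·(-4.044035)≈-3.740760; next y=3/10·0.850940+1/2·(-3.740760)≈-1.615098
n=6: y≈-1.615098, sp=-3, e=sp−y≈-1.384902; I≈-3.090012, D=e−e_prev≈2.466038; u=3/4·(-1.384902)+1/2·(-3.090012)+0·2.466038≈-2.583682; next y=3/10·(-1.615098)+1/2·(-2.583682)≈-1.776371
n=7: y≈-1.776371, sp=-3, e=sp−y≈-1.223629; I≈-4.313641, D=e−e_prev≈0.161273; u=3/4·(-1.223629)+1/2·(-4.313641)+0·0.161273≈-3.074543; next y=3/10·(-1.776371)+1/2·(-3.074543)≈-2.070182
n=8: y≈-2.070182, sp=-3, e=sp−y≈-0.929818; I≈-5.243459, D=e−e_prev≈0.293812; u=3/4·(-0.929818)+1/2·(-5.243459)+0·0.293812≈-3.319092; next y=3/10·(-2.070182)+1/2·(-3.319092)≈-2.280601
n=9: y≈-2.280601, sp=-3, e=sp−y≈-0.719399; I≈-5.962858, D=e−e_prev≈0.210418; u=3/4·(-0.719399)+1/2·(-5.962858)+0·0.210418≈-3.520978; next y=3/10·(-2.280601)+1/2·(-3.520978)≈-2.444669
n=10: y≈-2.444669, sp=-3, e=sp−y≈-0.555331; I≈-6.518188, D=e−e_prev≈0.164068; u=3/4·(-0.555331)+1/2·(-6.518188)+0·0.164068≈-3.675592; next y=3/10·(-2.444669)+1/2·(-3.675592)≈-2.571197

0 1 1.250 0.000
1 1 0.969 0.625
2 1 1.098 0.672
3 1 1.164 0.750
4 1 1.218 0.807
5 -3 -3.741 0.851
6 -3 -2.584 -1.615
7 -3 -3.075 -1.776
8 -3 -3.319 -2.070
9 -3 -3.521 -2.281
10 -3 -3.676 -2.445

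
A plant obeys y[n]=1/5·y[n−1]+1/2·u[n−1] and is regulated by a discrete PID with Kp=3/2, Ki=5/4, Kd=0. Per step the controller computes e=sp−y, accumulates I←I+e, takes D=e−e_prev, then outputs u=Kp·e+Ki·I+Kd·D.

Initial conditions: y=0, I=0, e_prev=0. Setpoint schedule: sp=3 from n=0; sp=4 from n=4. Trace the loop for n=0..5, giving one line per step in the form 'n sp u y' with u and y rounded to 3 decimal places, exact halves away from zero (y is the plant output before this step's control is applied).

0 3 8.250 0.000
1 3 0.656 4.125
2 3 7.423 1.153
3 3 2.062 3.942
4 4 9.472 1.819
5 4 3.177 5.100

(exact arithmetic carried between steps; '≈' marks a value shown rounded to 6 d.p. or computed from one; I and e_prev carry over from the previous line; the table rounds u and y to 3 d.p., halves away from zero)
n=0: y=0, sp=3, e=sp−y=3; I=3, D=e−e_prev=3; u=3/2·3+5/4·3+0·3=8.25; next y=1/5·0+1/2·8.25=4.125
n=1: y=4.125, sp=3, e=sp−y=-1.125; I=1.875, D=e−e_prev=-4.125; u=3/2·(-1.125)+5/4·1.875+0·(-4.125)=0.65625; next y=1/5·4.125+1/2·0.65625=1.153125
n=2: y=1.153125, sp=3, e=sp−y=1.846875; I=3.721875, D=e−e_prev=2.971875; u=3/2·1.846875+5/4·3.721875+0·2.971875≈7.422656; next y=1/5·1.153125+1/2·7.422656≈3.941953
n=3: y≈3.941953, sp=3, e=sp−y≈-0.941953; I≈2.779922, D=e−e_prev≈-2.788828; u=3/2·(-0.941953)+5/4·2.779922+0·(-2.788828)≈2.061973; next y=1/5·3.941953+1/2·2.061973≈1.819377
n=4: y≈1.819377, sp=4, e=sp−y≈2.180623; I≈4.960545, D=e−e_prev≈3.122576; u=3/2·2.180623+5/4·4.960545+0·3.122576≈9.471616; next y=1/5·1.819377+1/2·9.471616≈5.099683
n=5: y≈5.099683, sp=4, e=sp−y≈-1.099683; I≈3.860862, D=e−e_prev≈-3.280306; u=3/2·(-1.099683)+5/4·3.860862+0·(-3.280306)≈3.176552; next y=1/5·5.099683+1/2·3.176552≈2.608213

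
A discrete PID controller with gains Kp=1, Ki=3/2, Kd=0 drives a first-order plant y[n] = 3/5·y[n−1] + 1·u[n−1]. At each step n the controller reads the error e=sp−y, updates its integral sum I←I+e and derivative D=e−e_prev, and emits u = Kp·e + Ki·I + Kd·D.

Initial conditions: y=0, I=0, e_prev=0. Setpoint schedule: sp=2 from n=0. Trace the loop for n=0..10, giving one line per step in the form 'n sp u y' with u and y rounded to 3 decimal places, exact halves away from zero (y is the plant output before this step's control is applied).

0 2 5.000 0.000
1 2 -4.500 5.000
2 2 7.250 -1.500
3 2 -7.125 6.350
4 2 10.513 -3.315
5 2 -11.111 8.524
6 2 15.405 -5.997
7 2 -17.109 11.807
8 2 22.760 -10.025
9 2 -26.128 16.745
10 2 33.819 -16.081

(exact arithmetic carried between steps; '≈' marks a value shown rounded to 6 d.p. or computed from one; I and e_prev carry over from the previous line; the table rounds u and y to 3 d.p., halves away from zero)
n=0: y=0, sp=2, e=sp−y=2; I=2, D=e−e_prev=2; u=1·2+3/2·2+0·2=5; next y=3/5·0+1·5=5
n=1: y=5, sp=2, e=sp−y=-3; I=-1, D=e−e_prev=-5; u=1·(-3)+3/2·(-1)+0·(-5)=-4.5; next y=3/5·5+1·(-4.5)=-1.5
n=2: y=-1.5, sp=2, e=sp−y=3.5; I=2.5, D=e−e_prev=6.5; u=1·3.5+3/2·2.5+0·6.5=7.25; next y=3/5·(-1.5)+1·7.25=6.35
n=3: y=6.35, sp=2, e=sp−y=-4.35; I=-1.85, D=e−e_prev=-7.85; u=1·(-4.35)+3/2·(-1.85)+0·(-7.85)=-7.125; next y=3/5·6.35+1·(-7.125)=-3.315
n=4: y=-3.315, sp=2, e=sp−y=5.315; I=3.465, D=e−e_prev=9.665; u=1·5.315+3/2·3.465+0·9.665=10.5125; next y=3/5·(-3.315)+1·10.5125=8.5235
n=5: y=8.5235, sp=2, e=sp−y=-6.5235; I=-3.0585, D=e−e_prev=-11.8385; u=1·(-6.5235)+3/2·(-3.0585)+0·(-11.8385)=-11.11125; next y=3/5·8.5235+1·(-11.11125)=-5.99715
n=6: y=-5.99715, sp=2, e=sp−y=7.99715; I=4.93865, D=e−e_prev=14.52065; u=1·7.99715+3/2·4.93865+0·14.52065=15.405125; next y=3/5·(-5.99715)+1·15.405125=11.806835
n=7: y=11.806835, sp=2, e=sp−y=-9.806835; I=-4.868185, D=e−e_prev=-17.803985; u=1·(-9.806835)+3/2·(-4.868185)+0·(-17.803985)≈-17.109113; next y=3/5·11.806835+1·(-17.109113)≈-10.025012
n=8: y≈-10.025012, sp=2, e=sp−y≈12.025012; I≈7.156827, D=e−e_prev≈21.831847; u=1·12.025012+3/2·7.156827+0·21.831847≈22.760251; next y=3/5·(-10.025012)+1·22.760251≈16.745244
n=9: y≈16.745244, sp=2, e=sp−y≈-14.745244; I≈-7.588418, D=e−e_prev≈-26.770256; u=1·(-14.745244)+3/2·(-7.588418)+0·(-26.770256)≈-26.127871; next y=3/5·16.745244+1·(-26.127871)≈-16.080725
n=10: y≈-16.080725, sp=2, e=sp−y≈18.080725; I≈10.492307, D=e−e_prev≈32.825969; u=1·18.080725+3/2·10.492307+0·32.825969≈33.819185; next y=3/5·(-16.080725)+1·33.819185≈24.170750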